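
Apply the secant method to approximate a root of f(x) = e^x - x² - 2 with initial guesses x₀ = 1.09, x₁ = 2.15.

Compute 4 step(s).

f(x) = e^x - x² - 2
x₀ = 1.09, x₁ = 2.15

Secant formula: x_{n+1} = x_n - f(x_n)(x_n - x_{n-1})/(f(x_n) - f(x_{n-1}))

Iteration 1:
  f(1.090000) = -0.213826
  f(2.150000) = 1.962358
  x_2 = 2.150000 - 1.962358×(2.150000 - 1.090000)/(1.962358 - (-0.213826))
       = 1.194153
Iteration 2:
  f(2.150000) = 1.962358
  f(1.194153) = -0.125241
  x_3 = 1.194153 - (-0.125241)×(1.194153 - 2.150000)/(-0.125241 - 1.962358)
       = 1.251497
Iteration 3:
  f(1.194153) = -0.125241
  f(1.251497) = -0.070673
  x_4 = 1.251497 - (-0.070673)×(1.251497 - 1.194153)/(-0.070673 - (-0.125241))
       = 1.325766
Iteration 4:
  f(1.251497) = -0.070673
  f(1.325766) = 0.007412
  x_5 = 1.325766 - 0.007412×(1.325766 - 1.251497)/(0.007412 - (-0.070673))
       = 1.318716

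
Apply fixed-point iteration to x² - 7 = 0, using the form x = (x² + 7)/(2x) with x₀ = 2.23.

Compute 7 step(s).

Equation: x² - 7 = 0
Fixed-point form: x = (x² + 7)/(2x)
x₀ = 2.23

x_1 = g(2.230000) = 2.684507
x_2 = g(2.684507) = 2.646031
x_3 = g(2.646031) = 2.645751
x_4 = g(2.645751) = 2.645751
x_5 = g(2.645751) = 2.645751
x_6 = g(2.645751) = 2.645751
x_7 = g(2.645751) = 2.645751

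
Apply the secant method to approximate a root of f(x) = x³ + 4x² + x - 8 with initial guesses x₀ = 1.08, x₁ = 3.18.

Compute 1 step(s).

f(x) = x³ + 4x² + x - 8
x₀ = 1.08, x₁ = 3.18

Secant formula: x_{n+1} = x_n - f(x_n)(x_n - x_{n-1})/(f(x_n) - f(x_{n-1}))

Iteration 1:
  f(1.080000) = -0.994688
  f(3.180000) = 67.787032
  x_2 = 3.180000 - 67.787032×(3.180000 - 1.080000)/(67.787032 - (-0.994688))
       = 1.110369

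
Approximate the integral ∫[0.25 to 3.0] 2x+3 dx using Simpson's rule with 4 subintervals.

f(x) = 2x+3
a = 0.25, b = 3.0, n = 4
h = (b - a)/n = 0.687500

Simpson's rule: (h/3)[f(x₀) + 4f(x₁) + 2f(x₂) + ... + f(xₙ)]

x_0 = 0.2500, f(x_0) = 3.500000, coefficient = 1
x_1 = 0.9375, f(x_1) = 4.875000, coefficient = 4
x_2 = 1.6250, f(x_2) = 6.250000, coefficient = 2
x_3 = 2.3125, f(x_3) = 7.625000, coefficient = 4
x_4 = 3.0000, f(x_4) = 9.000000, coefficient = 1

I ≈ (0.687500/3) × 75.000000 = 17.187500
Exact value: 17.187500
Error: 0.000000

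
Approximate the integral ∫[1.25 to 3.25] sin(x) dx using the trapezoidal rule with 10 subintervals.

f(x) = sin(x)
a = 1.25, b = 3.25, n = 10
h = (b - a)/n = 0.200000

Trapezoidal rule: (h/2)[f(x₀) + 2f(x₁) + 2f(x₂) + ... + f(xₙ)]

x_0 = 1.2500, f(x_0) = 0.948985, coefficient = 1
x_1 = 1.4500, f(x_1) = 0.992713, coefficient = 2
x_2 = 1.6500, f(x_2) = 0.996865, coefficient = 2
x_3 = 1.8500, f(x_3) = 0.961275, coefficient = 2
x_4 = 2.0500, f(x_4) = 0.887362, coefficient = 2
x_5 = 2.2500, f(x_5) = 0.778073, coefficient = 2
x_6 = 2.4500, f(x_6) = 0.637765, coefficient = 2
x_7 = 2.6500, f(x_7) = 0.472031, coefficient = 2
x_8 = 2.8500, f(x_8) = 0.287478, coefficient = 2
x_9 = 3.0500, f(x_9) = 0.091465, coefficient = 2
x_10 = 3.2500, f(x_10) = -0.108195, coefficient = 1

I ≈ (0.200000/2) × 13.050843 = 1.305084
Exact value: 1.309452
Error: 0.004368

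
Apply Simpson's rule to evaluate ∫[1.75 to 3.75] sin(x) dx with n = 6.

f(x) = sin(x)
a = 1.75, b = 3.75, n = 6
h = (b - a)/n = 0.333333

Simpson's rule: (h/3)[f(x₀) + 4f(x₁) + 2f(x₂) + ... + f(xₙ)]

x_0 = 1.7500, f(x_0) = 0.983986, coefficient = 1
x_1 = 2.0833, f(x_1) = 0.871503, coefficient = 4
x_2 = 2.4167, f(x_2) = 0.663080, coefficient = 2
x_3 = 2.7500, f(x_3) = 0.381661, coefficient = 4
x_4 = 3.0833, f(x_4) = 0.058226, coefficient = 2
x_5 = 3.4167, f(x_5) = -0.271618, coefficient = 4
x_6 = 3.7500, f(x_6) = -0.571561, coefficient = 1

I ≈ (0.333333/3) × 5.781222 = 0.642358
Exact value: 0.642313
Error: 0.000045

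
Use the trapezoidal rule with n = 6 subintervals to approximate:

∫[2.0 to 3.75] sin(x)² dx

f(x) = sin(x)²
a = 2.0, b = 3.75, n = 6
h = (b - a)/n = 0.291667

Trapezoidal rule: (h/2)[f(x₀) + 2f(x₁) + 2f(x₂) + ... + f(xₙ)]

x_0 = 2.0000, f(x_0) = 0.826822, coefficient = 1
x_1 = 2.2917, f(x_1) = 0.564349, coefficient = 2
x_2 = 2.5833, f(x_2) = 0.280593, coefficient = 2
x_3 = 2.8750, f(x_3) = 0.069404, coefficient = 2
x_4 = 3.1667, f(x_4) = 0.000629, coefficient = 2
x_5 = 3.4583, f(x_5) = 0.097014, coefficient = 2
x_6 = 3.7500, f(x_6) = 0.326682, coefficient = 1

I ≈ (0.291667/2) × 3.177482 = 0.463383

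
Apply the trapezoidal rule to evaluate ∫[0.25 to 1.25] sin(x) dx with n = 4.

f(x) = sin(x)
a = 0.25, b = 1.25, n = 4
h = (b - a)/n = 0.250000

Trapezoidal rule: (h/2)[f(x₀) + 2f(x₁) + 2f(x₂) + ... + f(xₙ)]

x_0 = 0.2500, f(x_0) = 0.247404, coefficient = 1
x_1 = 0.5000, f(x_1) = 0.479426, coefficient = 2
x_2 = 0.7500, f(x_2) = 0.681639, coefficient = 2
x_3 = 1.0000, f(x_3) = 0.841471, coefficient = 2
x_4 = 1.2500, f(x_4) = 0.948985, coefficient = 1

I ≈ (0.250000/2) × 5.201459 = 0.650182
Exact value: 0.653590
Error: 0.003408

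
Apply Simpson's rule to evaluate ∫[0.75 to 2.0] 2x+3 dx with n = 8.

f(x) = 2x+3
a = 0.75, b = 2.0, n = 8
h = (b - a)/n = 0.156250

Simpson's rule: (h/3)[f(x₀) + 4f(x₁) + 2f(x₂) + ... + f(xₙ)]

x_0 = 0.7500, f(x_0) = 4.500000, coefficient = 1
x_1 = 0.9062, f(x_1) = 4.812500, coefficient = 4
x_2 = 1.0625, f(x_2) = 5.125000, coefficient = 2
x_3 = 1.2188, f(x_3) = 5.437500, coefficient = 4
x_4 = 1.3750, f(x_4) = 5.750000, coefficient = 2
x_5 = 1.5312, f(x_5) = 6.062500, coefficient = 4
x_6 = 1.6875, f(x_6) = 6.375000, coefficient = 2
x_7 = 1.8438, f(x_7) = 6.687500, coefficient = 4
x_8 = 2.0000, f(x_8) = 7.000000, coefficient = 1

I ≈ (0.156250/3) × 138.000000 = 7.187500
Exact value: 7.187500
Error: 0.000000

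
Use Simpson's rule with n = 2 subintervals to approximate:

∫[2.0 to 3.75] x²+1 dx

f(x) = x²+1
a = 2.0, b = 3.75, n = 2
h = (b - a)/n = 0.875000

Simpson's rule: (h/3)[f(x₀) + 4f(x₁) + 2f(x₂) + ... + f(xₙ)]

x_0 = 2.0000, f(x_0) = 5.000000, coefficient = 1
x_1 = 2.8750, f(x_1) = 9.265625, coefficient = 4
x_2 = 3.7500, f(x_2) = 15.062500, coefficient = 1

I ≈ (0.875000/3) × 57.125000 = 16.661458
Exact value: 16.661458
Error: 0.000000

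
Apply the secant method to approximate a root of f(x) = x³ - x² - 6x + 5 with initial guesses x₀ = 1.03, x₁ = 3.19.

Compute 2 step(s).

f(x) = x³ - x² - 6x + 5
x₀ = 1.03, x₁ = 3.19

Secant formula: x_{n+1} = x_n - f(x_n)(x_n - x_{n-1})/(f(x_n) - f(x_{n-1}))

Iteration 1:
  f(1.030000) = -1.148173
  f(3.190000) = 8.145659
  x_2 = 3.190000 - 8.145659×(3.190000 - 1.030000)/(8.145659 - (-1.148173))
       = 1.296849
Iteration 2:
  f(3.190000) = 8.145659
  f(1.296849) = -2.281850
  x_3 = 1.296849 - (-2.281850)×(1.296849 - 3.190000)/(-2.281850 - 8.145659)
       = 1.711127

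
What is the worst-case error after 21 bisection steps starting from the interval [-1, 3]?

Bisection error bound: |error| ≤ (b-a)/2^n
|error| ≤ (3 - (-1))/2^21 = 4/2^21
|error| ≤ 0.0000019073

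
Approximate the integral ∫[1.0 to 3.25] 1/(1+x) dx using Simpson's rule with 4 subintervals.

f(x) = 1/(1+x)
a = 1.0, b = 3.25, n = 4
h = (b - a)/n = 0.562500

Simpson's rule: (h/3)[f(x₀) + 4f(x₁) + 2f(x₂) + ... + f(xₙ)]

x_0 = 1.0000, f(x_0) = 0.500000, coefficient = 1
x_1 = 1.5625, f(x_1) = 0.390244, coefficient = 4
x_2 = 2.1250, f(x_2) = 0.320000, coefficient = 2
x_3 = 2.6875, f(x_3) = 0.271186, coefficient = 4
x_4 = 3.2500, f(x_4) = 0.235294, coefficient = 1

I ≈ (0.562500/3) × 4.021015 = 0.753940
Exact value: 0.753772
Error: 0.000169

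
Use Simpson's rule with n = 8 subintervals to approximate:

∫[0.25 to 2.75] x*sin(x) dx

f(x) = x*sin(x)
a = 0.25, b = 2.75, n = 8
h = (b - a)/n = 0.312500

Simpson's rule: (h/3)[f(x₀) + 4f(x₁) + 2f(x₂) + ... + f(xₙ)]

x_0 = 0.2500, f(x_0) = 0.061851, coefficient = 1
x_1 = 0.5625, f(x_1) = 0.299983, coefficient = 4
x_2 = 0.8750, f(x_2) = 0.671601, coefficient = 2
x_3 = 1.1875, f(x_3) = 1.101331, coefficient = 4
x_4 = 1.5000, f(x_4) = 1.496242, coefficient = 2
x_5 = 1.8125, f(x_5) = 1.759814, coefficient = 4
x_6 = 2.1250, f(x_6) = 1.806930, coefficient = 2
x_7 = 2.4375, f(x_7) = 1.577897, coefficient = 4
x_8 = 2.7500, f(x_8) = 1.049568, coefficient = 1

I ≈ (0.312500/3) × 28.017064 = 2.918444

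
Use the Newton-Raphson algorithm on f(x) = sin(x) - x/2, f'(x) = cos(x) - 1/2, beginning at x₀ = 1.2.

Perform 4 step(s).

f(x) = sin(x) - x/2
f'(x) = cos(x) - 1/2
x₀ = 1.2

Newton-Raphson formula: x_{n+1} = x_n - f(x_n)/f'(x_n)

Iteration 1:
  f(1.200000) = 0.332039
  f'(1.200000) = -0.137642
  x_1 = 1.200000 - 0.332039/(-0.137642) = 3.612334
Iteration 2:
  f(3.612334) = -2.259714
  f'(3.612334) = -1.391232
  x_2 = 3.612334 - (-2.259714)/(-1.391232) = 1.988080
Iteration 3:
  f(1.988080) = -0.079847
  f'(1.988080) = -0.905279
  x_3 = 1.988080 - (-0.079847)/(-0.905279) = 1.899879
Iteration 4:
  f(1.899879) = -0.003600
  f'(1.899879) = -0.823175
  x_4 = 1.899879 - (-0.003600)/(-0.823175) = 1.895505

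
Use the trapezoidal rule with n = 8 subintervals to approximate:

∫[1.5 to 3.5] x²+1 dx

f(x) = x²+1
a = 1.5, b = 3.5, n = 8
h = (b - a)/n = 0.250000

Trapezoidal rule: (h/2)[f(x₀) + 2f(x₁) + 2f(x₂) + ... + f(xₙ)]

x_0 = 1.5000, f(x_0) = 3.250000, coefficient = 1
x_1 = 1.7500, f(x_1) = 4.062500, coefficient = 2
x_2 = 2.0000, f(x_2) = 5.000000, coefficient = 2
x_3 = 2.2500, f(x_3) = 6.062500, coefficient = 2
x_4 = 2.5000, f(x_4) = 7.250000, coefficient = 2
x_5 = 2.7500, f(x_5) = 8.562500, coefficient = 2
x_6 = 3.0000, f(x_6) = 10.000000, coefficient = 2
x_7 = 3.2500, f(x_7) = 11.562500, coefficient = 2
x_8 = 3.5000, f(x_8) = 13.250000, coefficient = 1

I ≈ (0.250000/2) × 121.500000 = 15.187500
Exact value: 15.166667
Error: 0.020833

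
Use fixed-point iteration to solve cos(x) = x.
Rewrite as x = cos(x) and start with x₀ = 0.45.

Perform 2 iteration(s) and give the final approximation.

Equation: cos(x) = x
Fixed-point form: x = cos(x)
x₀ = 0.45

x_1 = g(0.450000) = 0.900447
x_2 = g(0.900447) = 0.621260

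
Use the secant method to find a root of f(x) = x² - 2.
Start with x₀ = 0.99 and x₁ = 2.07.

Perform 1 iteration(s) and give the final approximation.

f(x) = x² - 2
x₀ = 0.99, x₁ = 2.07

Secant formula: x_{n+1} = x_n - f(x_n)(x_n - x_{n-1})/(f(x_n) - f(x_{n-1}))

Iteration 1:
  f(0.990000) = -1.019900
  f(2.070000) = 2.284900
  x_2 = 2.070000 - 2.284900×(2.070000 - 0.990000)/(2.284900 - (-1.019900))
       = 1.323301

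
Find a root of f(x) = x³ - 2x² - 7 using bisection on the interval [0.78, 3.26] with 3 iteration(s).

f(x) = x³ - 2x² - 7
Initial interval: [0.78, 3.26]

Iteration 1:
  c_1 = (0.780000 + 3.260000)/2 = 2.020000
  f(c_1) = f(2.020000) = -6.918392
  f(a) × f(c) ≥ 0, new interval: [2.020000, 3.260000]
Iteration 2:
  c_2 = (2.020000 + 3.260000)/2 = 2.640000
  f(c_2) = f(2.640000) = -2.539456
  f(a) × f(c) ≥ 0, new interval: [2.640000, 3.260000]
Iteration 3:
  c_3 = (2.640000 + 3.260000)/2 = 2.950000
  f(c_3) = f(2.950000) = 1.267375
  f(a) × f(c) < 0, new interval: [2.640000, 2.950000]

After 3 iteration(s), the approximation is c_3 = 2.950000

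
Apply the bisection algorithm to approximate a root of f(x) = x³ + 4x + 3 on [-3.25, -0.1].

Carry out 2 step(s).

f(x) = x³ + 4x + 3
Initial interval: [-3.25, -0.1]

Iteration 1:
  c_1 = (-3.250000 + (-0.100000))/2 = -1.675000
  f(c_1) = f(-1.675000) = -8.399422
  f(a) × f(c) ≥ 0, new interval: [-1.675000, -0.100000]
Iteration 2:
  c_2 = (-1.675000 + (-0.100000))/2 = -0.887500
  f(c_2) = f(-0.887500) = -1.249045
  f(a) × f(c) ≥ 0, new interval: [-0.887500, -0.100000]

After 2 iteration(s), the approximation is c_2 = -0.887500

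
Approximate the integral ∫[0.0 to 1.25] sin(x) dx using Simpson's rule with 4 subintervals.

f(x) = sin(x)
a = 0.0, b = 1.25, n = 4
h = (b - a)/n = 0.312500

Simpson's rule: (h/3)[f(x₀) + 4f(x₁) + 2f(x₂) + ... + f(xₙ)]

x_0 = 0.0000, f(x_0) = 0.000000, coefficient = 1
x_1 = 0.3125, f(x_1) = 0.307439, coefficient = 4
x_2 = 0.6250, f(x_2) = 0.585097, coefficient = 2
x_3 = 0.9375, f(x_3) = 0.806081, coefficient = 4
x_4 = 1.2500, f(x_4) = 0.948985, coefficient = 1

I ≈ (0.312500/3) × 6.573258 = 0.684714
Exact value: 0.684678
Error: 0.000037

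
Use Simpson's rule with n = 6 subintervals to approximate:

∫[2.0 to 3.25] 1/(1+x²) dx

f(x) = 1/(1+x²)
a = 2.0, b = 3.25, n = 6
h = (b - a)/n = 0.208333

Simpson's rule: (h/3)[f(x₀) + 4f(x₁) + 2f(x₂) + ... + f(xₙ)]

x_0 = 2.0000, f(x_0) = 0.200000, coefficient = 1
x_1 = 2.2083, f(x_1) = 0.170162, coefficient = 4
x_2 = 2.4167, f(x_2) = 0.146193, coefficient = 2
x_3 = 2.6250, f(x_3) = 0.126733, coefficient = 4
x_4 = 2.8333, f(x_4) = 0.110769, coefficient = 2
x_5 = 3.0417, f(x_5) = 0.097544, coefficient = 4
x_6 = 3.2500, f(x_6) = 0.086486, coefficient = 1

I ≈ (0.208333/3) × 2.378169 = 0.165151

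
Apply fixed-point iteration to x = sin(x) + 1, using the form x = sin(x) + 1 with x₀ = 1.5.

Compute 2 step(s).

Equation: x = sin(x) + 1
Fixed-point form: x = sin(x) + 1
x₀ = 1.5

x_1 = g(1.500000) = 1.997495
x_2 = g(1.997495) = 1.910337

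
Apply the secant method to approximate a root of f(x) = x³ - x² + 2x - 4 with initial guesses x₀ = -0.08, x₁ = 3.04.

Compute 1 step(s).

f(x) = x³ - x² + 2x - 4
x₀ = -0.08, x₁ = 3.04

Secant formula: x_{n+1} = x_n - f(x_n)(x_n - x_{n-1})/(f(x_n) - f(x_{n-1}))

Iteration 1:
  f(-0.080000) = -4.166912
  f(3.040000) = 20.932864
  x_2 = 3.040000 - 20.932864×(3.040000 - (-0.080000))/(20.932864 - (-4.166912))
       = 0.437963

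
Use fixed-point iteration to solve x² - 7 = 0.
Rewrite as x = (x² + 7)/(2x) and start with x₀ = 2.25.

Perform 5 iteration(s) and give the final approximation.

Equation: x² - 7 = 0
Fixed-point form: x = (x² + 7)/(2x)
x₀ = 2.25

x_1 = g(2.250000) = 2.680556
x_2 = g(2.680556) = 2.645977
x_3 = g(2.645977) = 2.645751
x_4 = g(2.645751) = 2.645751
x_5 = g(2.645751) = 2.645751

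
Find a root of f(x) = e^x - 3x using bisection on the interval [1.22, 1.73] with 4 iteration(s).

f(x) = e^x - 3x
Initial interval: [1.22, 1.73]

Iteration 1:
  c_1 = (1.220000 + 1.730000)/2 = 1.475000
  f(c_1) = f(1.475000) = -0.053964
  f(a) × f(c) ≥ 0, new interval: [1.475000, 1.730000]
Iteration 2:
  c_2 = (1.475000 + 1.730000)/2 = 1.602500
  f(c_2) = f(1.602500) = 0.157930
  f(a) × f(c) < 0, new interval: [1.475000, 1.602500]
Iteration 3:
  c_3 = (1.475000 + 1.602500)/2 = 1.538750
  f(c_3) = f(1.538750) = 0.042513
  f(a) × f(c) < 0, new interval: [1.475000, 1.538750]
Iteration 4:
  c_4 = (1.475000 + 1.538750)/2 = 1.506875
  f(c_4) = f(1.506875) = -0.008018
  f(a) × f(c) ≥ 0, new interval: [1.506875, 1.538750]

After 4 iteration(s), the approximation is c_4 = 1.506875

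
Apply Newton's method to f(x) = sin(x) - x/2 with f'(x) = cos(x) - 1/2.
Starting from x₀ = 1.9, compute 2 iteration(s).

f(x) = sin(x) - x/2
f'(x) = cos(x) - 1/2
x₀ = 1.9

Newton-Raphson formula: x_{n+1} = x_n - f(x_n)/f'(x_n)

Iteration 1:
  f(1.900000) = -0.003700
  f'(1.900000) = -0.823290
  x_1 = 1.900000 - (-0.003700)/(-0.823290) = 1.895506
Iteration 2:
  f(1.895506) = -0.000010
  f'(1.895506) = -0.819034
  x_2 = 1.895506 - (-0.000010)/(-0.819034) = 1.895494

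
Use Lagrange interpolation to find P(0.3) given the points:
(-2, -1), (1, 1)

Lagrange interpolation formula:
P(x) = Σ yᵢ × Lᵢ(x)
where Lᵢ(x) = Π_{j≠i} (x - xⱼ)/(xᵢ - xⱼ)

L_0(0.3) = (0.3 - 1)/(-2 - 1) = 0.233333
L_1(0.3) = (0.3 - (-2))/(1 - (-2)) = 0.766667

P(0.3) = (-1)×L_0(0.3) + 1×L_1(0.3)
P(0.3) = 0.533333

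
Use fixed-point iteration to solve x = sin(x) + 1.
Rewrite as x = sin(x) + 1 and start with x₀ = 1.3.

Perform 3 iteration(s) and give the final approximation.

Equation: x = sin(x) + 1
Fixed-point form: x = sin(x) + 1
x₀ = 1.3

x_1 = g(1.300000) = 1.963558
x_2 = g(1.963558) = 1.923856
x_3 = g(1.923856) = 1.938319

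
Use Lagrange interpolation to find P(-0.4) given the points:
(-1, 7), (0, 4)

Lagrange interpolation formula:
P(x) = Σ yᵢ × Lᵢ(x)
where Lᵢ(x) = Π_{j≠i} (x - xⱼ)/(xᵢ - xⱼ)

L_0(-0.4) = (-0.4 - 0)/(-1 - 0) = 0.400000
L_1(-0.4) = (-0.4 - (-1))/(0 - (-1)) = 0.600000

P(-0.4) = 7×L_0(-0.4) + 4×L_1(-0.4)
P(-0.4) = 5.200000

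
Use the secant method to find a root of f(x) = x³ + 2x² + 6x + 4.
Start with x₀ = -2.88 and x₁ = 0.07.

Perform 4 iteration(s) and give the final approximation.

f(x) = x³ + 2x² + 6x + 4
x₀ = -2.88, x₁ = 0.07

Secant formula: x_{n+1} = x_n - f(x_n)(x_n - x_{n-1})/(f(x_n) - f(x_{n-1}))

Iteration 1:
  f(-2.880000) = -20.579072
  f(0.070000) = 4.430143
  x_2 = 0.070000 - 4.430143×(0.070000 - (-2.880000))/(4.430143 - (-20.579072))
       = -0.452564
Iteration 2:
  f(0.070000) = 4.430143
  f(-0.452564) = 1.601552
  x_3 = -0.452564 - 1.601552×(-0.452564 - 0.070000)/(1.601552 - 4.430143)
       = -0.748441
Iteration 3:
  f(-0.452564) = 1.601552
  f(-0.748441) = 0.210434
  x_4 = -0.748441 - 0.210434×(-0.748441 - (-0.452564))/(0.210434 - 1.601552)
       = -0.793198
Iteration 4:
  f(-0.748441) = 0.210434
  f(-0.793198) = 0.000088
  x_5 = -0.793198 - 0.000088×(-0.793198 - (-0.748441))/(0.000088 - 0.210434)
       = -0.793217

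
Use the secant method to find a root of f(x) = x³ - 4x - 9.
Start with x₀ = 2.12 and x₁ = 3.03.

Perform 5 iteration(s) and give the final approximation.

f(x) = x³ - 4x - 9
x₀ = 2.12, x₁ = 3.03

Secant formula: x_{n+1} = x_n - f(x_n)(x_n - x_{n-1})/(f(x_n) - f(x_{n-1}))

Iteration 1:
  f(2.120000) = -7.951872
  f(3.030000) = 6.698127
  x_2 = 3.030000 - 6.698127×(3.030000 - 2.120000)/(6.698127 - (-7.951872))
       = 2.613939
Iteration 2:
  f(3.030000) = 6.698127
  f(2.613939) = -1.595557
  x_3 = 2.613939 - (-1.595557)×(2.613939 - 3.030000)/(-1.595557 - 6.698127)
       = 2.693982
Iteration 3:
  f(2.613939) = -1.595557
  f(2.693982) = -0.224255
  x_4 = 2.693982 - (-0.224255)×(2.693982 - 2.613939)/(-0.224255 - (-1.595557))
       = 2.707071
Iteration 4:
  f(2.693982) = -0.224255
  f(2.707071) = 0.009771
  x_5 = 2.707071 - 0.009771×(2.707071 - 2.693982)/(0.009771 - (-0.224255))
       = 2.706525
Iteration 5:
  f(2.707071) = 0.009771
  f(2.706525) = -0.000056
  x_6 = 2.706525 - (-0.000056)×(2.706525 - 2.707071)/(-0.000056 - 0.009771)
       = 2.706528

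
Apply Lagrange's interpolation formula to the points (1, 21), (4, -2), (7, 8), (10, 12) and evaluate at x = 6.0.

Lagrange interpolation formula:
P(x) = Σ yᵢ × Lᵢ(x)
where Lᵢ(x) = Π_{j≠i} (x - xⱼ)/(xᵢ - xⱼ)

L_0(6.0) = (6.0 - 4)/(1 - 4) × (6.0 - 7)/(1 - 7) × (6.0 - 10)/(1 - 10) = -0.049383
L_1(6.0) = (6.0 - 1)/(4 - 1) × (6.0 - 7)/(4 - 7) × (6.0 - 10)/(4 - 10) = 0.370370
L_2(6.0) = (6.0 - 1)/(7 - 1) × (6.0 - 4)/(7 - 4) × (6.0 - 10)/(7 - 10) = 0.740741
L_3(6.0) = (6.0 - 1)/(10 - 1) × (6.0 - 4)/(10 - 4) × (6.0 - 7)/(10 - 7) = -0.061728

P(6.0) = 21×L_0(6.0) + (-2)×L_1(6.0) + 8×L_2(6.0) + 12×L_3(6.0)
P(6.0) = 3.407407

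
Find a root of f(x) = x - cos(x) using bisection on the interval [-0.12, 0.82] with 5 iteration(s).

f(x) = x - cos(x)
Initial interval: [-0.12, 0.82]

Iteration 1:
  c_1 = (-0.120000 + 0.820000)/2 = 0.350000
  f(c_1) = f(0.350000) = -0.589373
  f(a) × f(c) ≥ 0, new interval: [0.350000, 0.820000]
Iteration 2:
  c_2 = (0.350000 + 0.820000)/2 = 0.585000
  f(c_2) = f(0.585000) = -0.248712
  f(a) × f(c) ≥ 0, new interval: [0.585000, 0.820000]
Iteration 3:
  c_3 = (0.585000 + 0.820000)/2 = 0.702500
  f(c_3) = f(0.702500) = -0.060729
  f(a) × f(c) ≥ 0, new interval: [0.702500, 0.820000]
Iteration 4:
  c_4 = (0.702500 + 0.820000)/2 = 0.761250
  f(c_4) = f(0.761250) = 0.037276
  f(a) × f(c) < 0, new interval: [0.702500, 0.761250]
Iteration 5:
  c_5 = (0.702500 + 0.761250)/2 = 0.731875
  f(c_5) = f(0.731875) = -0.012048
  f(a) × f(c) ≥ 0, new interval: [0.731875, 0.761250]

After 5 iteration(s), the approximation is c_5 = 0.731875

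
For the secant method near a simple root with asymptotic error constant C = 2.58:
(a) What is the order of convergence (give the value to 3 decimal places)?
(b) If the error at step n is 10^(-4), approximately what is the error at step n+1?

(a) Secant method has superlinear convergence with order φ = (1+√5)/2 ≈ 1.618.
    This means |e_{n+1}| ≈ C|e_n|^1.618.

(b) With |e_n| = 10^(-4) and C = 2.58:
    |e_{n+1}| ≈ 2.58 × (10^(-4))^1.618 = 2.58 × 10^(-6.47)

(a) ≈ 1.618 (golden ratio); (b) |e_{n+1}| ≈ 8.699e-07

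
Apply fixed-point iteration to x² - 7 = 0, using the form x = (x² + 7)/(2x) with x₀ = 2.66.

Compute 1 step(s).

Equation: x² - 7 = 0
Fixed-point form: x = (x² + 7)/(2x)
x₀ = 2.66

x_1 = g(2.660000) = 2.645789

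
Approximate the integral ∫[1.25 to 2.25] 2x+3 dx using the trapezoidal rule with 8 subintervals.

f(x) = 2x+3
a = 1.25, b = 2.25, n = 8
h = (b - a)/n = 0.125000

Trapezoidal rule: (h/2)[f(x₀) + 2f(x₁) + 2f(x₂) + ... + f(xₙ)]

x_0 = 1.2500, f(x_0) = 5.500000, coefficient = 1
x_1 = 1.3750, f(x_1) = 5.750000, coefficient = 2
x_2 = 1.5000, f(x_2) = 6.000000, coefficient = 2
x_3 = 1.6250, f(x_3) = 6.250000, coefficient = 2
x_4 = 1.7500, f(x_4) = 6.500000, coefficient = 2
x_5 = 1.8750, f(x_5) = 6.750000, coefficient = 2
x_6 = 2.0000, f(x_6) = 7.000000, coefficient = 2
x_7 = 2.1250, f(x_7) = 7.250000, coefficient = 2
x_8 = 2.2500, f(x_8) = 7.500000, coefficient = 1

I ≈ (0.125000/2) × 104.000000 = 6.500000
Exact value: 6.500000
Error: 0.000000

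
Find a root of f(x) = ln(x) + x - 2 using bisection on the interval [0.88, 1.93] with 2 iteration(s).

f(x) = ln(x) + x - 2
Initial interval: [0.88, 1.93]

Iteration 1:
  c_1 = (0.880000 + 1.930000)/2 = 1.405000
  f(c_1) = f(1.405000) = -0.254963
  f(a) × f(c) ≥ 0, new interval: [1.405000, 1.930000]
Iteration 2:
  c_2 = (1.405000 + 1.930000)/2 = 1.667500
  f(c_2) = f(1.667500) = 0.178825
  f(a) × f(c) < 0, new interval: [1.405000, 1.667500]

After 2 iteration(s), the approximation is c_2 = 1.667500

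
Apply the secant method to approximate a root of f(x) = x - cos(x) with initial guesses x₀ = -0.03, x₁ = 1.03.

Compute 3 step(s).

f(x) = x - cos(x)
x₀ = -0.03, x₁ = 1.03

Secant formula: x_{n+1} = x_n - f(x_n)(x_n - x_{n-1})/(f(x_n) - f(x_{n-1}))

Iteration 1:
  f(-0.030000) = -1.029550
  f(1.030000) = 0.515181
  x_2 = 1.030000 - 0.515181×(1.030000 - (-0.030000))/(0.515181 - (-1.029550))
       = 0.676481
Iteration 2:
  f(1.030000) = 0.515181
  f(0.676481) = -0.103300
  x_3 = 0.676481 - (-0.103300)×(0.676481 - 1.030000)/(-0.103300 - 0.515181)
       = 0.735526
Iteration 3:
  f(0.676481) = -0.103300
  f(0.735526) = -0.005951
  x_4 = 0.735526 - (-0.005951)×(0.735526 - 0.676481)/(-0.005951 - (-0.103300))
       = 0.739136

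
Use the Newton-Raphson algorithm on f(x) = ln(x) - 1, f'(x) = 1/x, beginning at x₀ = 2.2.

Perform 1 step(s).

f(x) = ln(x) - 1
f'(x) = 1/x
x₀ = 2.2

Newton-Raphson formula: x_{n+1} = x_n - f(x_n)/f'(x_n)

Iteration 1:
  f(2.200000) = -0.211543
  f'(2.200000) = 0.454545
  x_1 = 2.200000 - (-0.211543)/0.454545 = 2.665394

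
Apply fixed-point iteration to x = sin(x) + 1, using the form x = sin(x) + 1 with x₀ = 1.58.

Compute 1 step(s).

Equation: x = sin(x) + 1
Fixed-point form: x = sin(x) + 1
x₀ = 1.58

x_1 = g(1.580000) = 1.999958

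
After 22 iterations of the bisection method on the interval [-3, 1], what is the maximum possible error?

Bisection error bound: |error| ≤ (b-a)/2^n
|error| ≤ (1 - (-3))/2^22 = 4/2^22
|error| ≤ 0.0000009537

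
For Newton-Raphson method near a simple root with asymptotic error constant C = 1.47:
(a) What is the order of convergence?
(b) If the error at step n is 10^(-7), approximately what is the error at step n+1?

(a) Newton-Raphson has quadratic (order 2) convergence near simple roots.
    This means |e_{n+1}| ≈ C|e_n|².

(b) With |e_n| = 10^(-7) and C = 1.47:
    |e_{n+1}| ≈ 1.47 × (10^(-7))² = 1.47 × 10^(-14)

(a) 2 (quadratic); (b) |e_{n+1}| ≈ 1.470e-14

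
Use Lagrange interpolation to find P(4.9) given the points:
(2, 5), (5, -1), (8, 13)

Lagrange interpolation formula:
P(x) = Σ yᵢ × Lᵢ(x)
where Lᵢ(x) = Π_{j≠i} (x - xⱼ)/(xᵢ - xⱼ)

L_0(4.9) = (4.9 - 5)/(2 - 5) × (4.9 - 8)/(2 - 8) = 0.017222
L_1(4.9) = (4.9 - 2)/(5 - 2) × (4.9 - 8)/(5 - 8) = 0.998889
L_2(4.9) = (4.9 - 2)/(8 - 2) × (4.9 - 5)/(8 - 5) = -0.016111

P(4.9) = 5×L_0(4.9) + (-1)×L_1(4.9) + 13×L_2(4.9)
P(4.9) = -1.122222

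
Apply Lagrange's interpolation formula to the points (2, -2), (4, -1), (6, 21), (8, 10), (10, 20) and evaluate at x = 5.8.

Lagrange interpolation formula:
P(x) = Σ yᵢ × Lᵢ(x)
where Lᵢ(x) = Π_{j≠i} (x - xⱼ)/(xᵢ - xⱼ)

L_0(5.8) = (5.8 - 4)/(2 - 4) × (5.8 - 6)/(2 - 6) × (5.8 - 8)/(2 - 8) × (5.8 - 10)/(2 - 10) = -0.008663
L_1(5.8) = (5.8 - 2)/(4 - 2) × (5.8 - 6)/(4 - 6) × (5.8 - 8)/(4 - 8) × (5.8 - 10)/(4 - 10) = 0.073150
L_2(5.8) = (5.8 - 2)/(6 - 2) × (5.8 - 4)/(6 - 4) × (5.8 - 8)/(6 - 8) × (5.8 - 10)/(6 - 10) = 0.987525
L_3(5.8) = (5.8 - 2)/(8 - 2) × (5.8 - 4)/(8 - 4) × (5.8 - 6)/(8 - 6) × (5.8 - 10)/(8 - 10) = -0.059850
L_4(5.8) = (5.8 - 2)/(10 - 2) × (5.8 - 4)/(10 - 4) × (5.8 - 6)/(10 - 6) × (5.8 - 8)/(10 - 8) = 0.007838

P(5.8) = (-2)×L_0(5.8) + (-1)×L_1(5.8) + 21×L_2(5.8) + 10×L_3(5.8) + 20×L_4(5.8)
P(5.8) = 20.240450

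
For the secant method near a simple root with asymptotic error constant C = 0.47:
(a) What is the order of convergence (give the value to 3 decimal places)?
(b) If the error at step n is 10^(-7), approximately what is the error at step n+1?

(a) Secant method has superlinear convergence with order φ = (1+√5)/2 ≈ 1.618.
    This means |e_{n+1}| ≈ C|e_n|^1.618.

(b) With |e_n| = 10^(-7) and C = 0.47:
    |e_{n+1}| ≈ 0.47 × (10^(-7))^1.618 = 0.47 × 10^(-11.33)

(a) ≈ 1.618 (golden ratio); (b) |e_{n+1}| ≈ 2.217e-12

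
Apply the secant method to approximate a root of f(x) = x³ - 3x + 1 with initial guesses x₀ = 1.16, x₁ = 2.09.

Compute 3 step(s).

f(x) = x³ - 3x + 1
x₀ = 1.16, x₁ = 2.09

Secant formula: x_{n+1} = x_n - f(x_n)(x_n - x_{n-1})/(f(x_n) - f(x_{n-1}))

Iteration 1:
  f(1.160000) = -0.919104
  f(2.090000) = 3.859329
  x_2 = 2.090000 - 3.859329×(2.090000 - 1.160000)/(3.859329 - (-0.919104))
       = 1.338880
Iteration 2:
  f(2.090000) = 3.859329
  f(1.338880) = -0.616564
  x_3 = 1.338880 - (-0.616564)×(1.338880 - 2.090000)/(-0.616564 - 3.859329)
       = 1.442349
Iteration 3:
  f(1.338880) = -0.616564
  f(1.442349) = -0.326428
  x_4 = 1.442349 - (-0.326428)×(1.442349 - 1.338880)/(-0.326428 - (-0.616564))
       = 1.558759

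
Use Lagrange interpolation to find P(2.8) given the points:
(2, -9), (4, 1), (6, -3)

Lagrange interpolation formula:
P(x) = Σ yᵢ × Lᵢ(x)
where Lᵢ(x) = Π_{j≠i} (x - xⱼ)/(xᵢ - xⱼ)

L_0(2.8) = (2.8 - 4)/(2 - 4) × (2.8 - 6)/(2 - 6) = 0.480000
L_1(2.8) = (2.8 - 2)/(4 - 2) × (2.8 - 6)/(4 - 6) = 0.640000
L_2(2.8) = (2.8 - 2)/(6 - 2) × (2.8 - 4)/(6 - 4) = -0.120000

P(2.8) = (-9)×L_0(2.8) + 1×L_1(2.8) + (-3)×L_2(2.8)
P(2.8) = -3.320000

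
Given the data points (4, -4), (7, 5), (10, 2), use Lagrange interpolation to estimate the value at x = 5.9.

Lagrange interpolation formula:
P(x) = Σ yᵢ × Lᵢ(x)
where Lᵢ(x) = Π_{j≠i} (x - xⱼ)/(xᵢ - xⱼ)

L_0(5.9) = (5.9 - 7)/(4 - 7) × (5.9 - 10)/(4 - 10) = 0.250556
L_1(5.9) = (5.9 - 4)/(7 - 4) × (5.9 - 10)/(7 - 10) = 0.865556
L_2(5.9) = (5.9 - 4)/(10 - 4) × (5.9 - 7)/(10 - 7) = -0.116111

P(5.9) = (-4)×L_0(5.9) + 5×L_1(5.9) + 2×L_2(5.9)
P(5.9) = 3.093333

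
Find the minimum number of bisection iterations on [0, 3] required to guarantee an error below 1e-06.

We need (b-a)/2^n ≤ 1e-06
(3 - 0)/2^n ≤ 1e-06
3/2^n ≤ 1e-06
2^n ≥ 3000000
n ≥ log₂(3000000) = 21.52
n ≥ 22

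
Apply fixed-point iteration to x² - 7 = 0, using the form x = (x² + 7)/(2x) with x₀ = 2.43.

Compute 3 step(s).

Equation: x² - 7 = 0
Fixed-point form: x = (x² + 7)/(2x)
x₀ = 2.43

x_1 = g(2.430000) = 2.655329
x_2 = g(2.655329) = 2.645769
x_3 = g(2.645769) = 2.645751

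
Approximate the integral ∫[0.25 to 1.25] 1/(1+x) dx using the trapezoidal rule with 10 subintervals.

f(x) = 1/(1+x)
a = 0.25, b = 1.25, n = 10
h = (b - a)/n = 0.100000

Trapezoidal rule: (h/2)[f(x₀) + 2f(x₁) + 2f(x₂) + ... + f(xₙ)]

x_0 = 0.2500, f(x_0) = 0.800000, coefficient = 1
x_1 = 0.3500, f(x_1) = 0.740741, coefficient = 2
x_2 = 0.4500, f(x_2) = 0.689655, coefficient = 2
x_3 = 0.5500, f(x_3) = 0.645161, coefficient = 2
x_4 = 0.6500, f(x_4) = 0.606061, coefficient = 2
x_5 = 0.7500, f(x_5) = 0.571429, coefficient = 2
x_6 = 0.8500, f(x_6) = 0.540541, coefficient = 2
x_7 = 0.9500, f(x_7) = 0.512821, coefficient = 2
x_8 = 1.0500, f(x_8) = 0.487805, coefficient = 2
x_9 = 1.1500, f(x_9) = 0.465116, coefficient = 2
x_10 = 1.2500, f(x_10) = 0.444444, coefficient = 1

I ≈ (0.100000/2) × 11.763102 = 0.588155
Exact value: 0.587787
Error: 0.000368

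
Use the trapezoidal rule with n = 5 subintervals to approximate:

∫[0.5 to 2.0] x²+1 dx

f(x) = x²+1
a = 0.5, b = 2.0, n = 5
h = (b - a)/n = 0.300000

Trapezoidal rule: (h/2)[f(x₀) + 2f(x₁) + 2f(x₂) + ... + f(xₙ)]

x_0 = 0.5000, f(x_0) = 1.250000, coefficient = 1
x_1 = 0.8000, f(x_1) = 1.640000, coefficient = 2
x_2 = 1.1000, f(x_2) = 2.210000, coefficient = 2
x_3 = 1.4000, f(x_3) = 2.960000, coefficient = 2
x_4 = 1.7000, f(x_4) = 3.890000, coefficient = 2
x_5 = 2.0000, f(x_5) = 5.000000, coefficient = 1

I ≈ (0.300000/2) × 27.650000 = 4.147500
Exact value: 4.125000
Error: 0.022500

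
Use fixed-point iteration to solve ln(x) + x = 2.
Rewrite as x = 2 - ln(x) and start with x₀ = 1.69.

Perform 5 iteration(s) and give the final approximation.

Equation: ln(x) + x = 2
Fixed-point form: x = 2 - ln(x)
x₀ = 1.69

x_1 = g(1.690000) = 1.475271
x_2 = g(1.475271) = 1.611158
x_3 = g(1.611158) = 1.523047
x_4 = g(1.523047) = 1.579287
x_5 = g(1.579287) = 1.543026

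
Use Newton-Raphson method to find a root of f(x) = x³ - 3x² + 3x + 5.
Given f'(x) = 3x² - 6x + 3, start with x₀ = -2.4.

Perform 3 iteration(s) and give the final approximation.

f(x) = x³ - 3x² + 3x + 5
f'(x) = 3x² - 6x + 3
x₀ = -2.4

Newton-Raphson formula: x_{n+1} = x_n - f(x_n)/f'(x_n)

Iteration 1:
  f(-2.400000) = -33.304000
  f'(-2.400000) = 34.680000
  x_1 = -2.400000 - (-33.304000)/34.680000 = -1.439677
Iteration 2:
  f(-1.439677) = -8.521017
  f'(-1.439677) = 17.856072
  x_2 = -1.439677 - (-8.521017)/17.856072 = -0.962472
Iteration 3:
  f(-0.962472) = -1.558056
  f'(-0.962472) = 11.553883
  x_3 = -0.962472 - (-1.558056)/11.553883 = -0.827620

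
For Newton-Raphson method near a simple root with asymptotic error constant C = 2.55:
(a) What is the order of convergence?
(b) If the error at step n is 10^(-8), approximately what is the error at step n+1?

(a) Newton-Raphson has quadratic (order 2) convergence near simple roots.
    This means |e_{n+1}| ≈ C|e_n|².

(b) With |e_n| = 10^(-8) and C = 2.55:
    |e_{n+1}| ≈ 2.55 × (10^(-8))² = 2.55 × 10^(-16)

(a) 2 (quadratic); (b) |e_{n+1}| ≈ 2.550e-16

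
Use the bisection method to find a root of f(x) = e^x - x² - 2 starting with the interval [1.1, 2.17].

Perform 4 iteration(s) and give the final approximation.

f(x) = e^x - x² - 2
Initial interval: [1.1, 2.17]

Iteration 1:
  c_1 = (1.100000 + 2.170000)/2 = 1.635000
  f(c_1) = f(1.635000) = 0.456233
  f(a) × f(c) < 0, new interval: [1.100000, 1.635000]
Iteration 2:
  c_2 = (1.100000 + 1.635000)/2 = 1.367500
  f(c_2) = f(1.367500) = 0.055468
  f(a) × f(c) < 0, new interval: [1.100000, 1.367500]
Iteration 3:
  c_3 = (1.100000 + 1.367500)/2 = 1.233750
  f(c_3) = f(1.233750) = -0.088056
  f(a) × f(c) ≥ 0, new interval: [1.233750, 1.367500]
Iteration 4:
  c_4 = (1.233750 + 1.367500)/2 = 1.300625
  f(c_4) = f(1.300625) = -0.020035
  f(a) × f(c) ≥ 0, new interval: [1.300625, 1.367500]

After 4 iteration(s), the approximation is c_4 = 1.300625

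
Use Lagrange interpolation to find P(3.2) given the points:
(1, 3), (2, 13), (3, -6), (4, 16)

Lagrange interpolation formula:
P(x) = Σ yᵢ × Lᵢ(x)
where Lᵢ(x) = Π_{j≠i} (x - xⱼ)/(xᵢ - xⱼ)

L_0(3.2) = (3.2 - 2)/(1 - 2) × (3.2 - 3)/(1 - 3) × (3.2 - 4)/(1 - 4) = 0.032000
L_1(3.2) = (3.2 - 1)/(2 - 1) × (3.2 - 3)/(2 - 3) × (3.2 - 4)/(2 - 4) = -0.176000
L_2(3.2) = (3.2 - 1)/(3 - 1) × (3.2 - 2)/(3 - 2) × (3.2 - 4)/(3 - 4) = 1.056000
L_3(3.2) = (3.2 - 1)/(4 - 1) × (3.2 - 2)/(4 - 2) × (3.2 - 3)/(4 - 3) = 0.088000

P(3.2) = 3×L_0(3.2) + 13×L_1(3.2) + (-6)×L_2(3.2) + 16×L_3(3.2)
P(3.2) = -7.120000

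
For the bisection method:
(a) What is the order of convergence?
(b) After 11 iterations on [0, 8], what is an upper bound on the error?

(a) Bisection has linear (order 1) convergence; the error is halved each step.

(b) Error bound = (b-a)/2^n = (8 - 0)/2^{11}
    = 8/2^{11}

(a) 1 (linear); (b) error ≤ 3.91e-03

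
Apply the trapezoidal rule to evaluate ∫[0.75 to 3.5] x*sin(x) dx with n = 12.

f(x) = x*sin(x)
a = 0.75, b = 3.5, n = 12
h = (b - a)/n = 0.229167

Trapezoidal rule: (h/2)[f(x₀) + 2f(x₁) + 2f(x₂) + ... + f(xₙ)]

x_0 = 0.7500, f(x_0) = 0.511229, coefficient = 1
x_1 = 0.9792, f(x_1) = 0.812741, coefficient = 2
x_2 = 1.2083, f(x_2) = 1.129823, coefficient = 2
x_3 = 1.4375, f(x_3) = 1.424748, coefficient = 2
x_4 = 1.6667, f(x_4) = 1.659013, coefficient = 2
x_5 = 1.8958, f(x_5) = 1.796565, coefficient = 2
x_6 = 2.1250, f(x_6) = 1.806930, coefficient = 2
x_7 = 2.3542, f(x_7) = 1.668019, coefficient = 2
x_8 = 2.5833, f(x_8) = 1.368419, coefficient = 2
x_9 = 2.8125, f(x_9) = 0.908956, coefficient = 2
x_10 = 3.0417, f(x_10) = 0.303436, coefficient = 2
x_11 = 3.2708, f(x_11) = -0.421549, coefficient = 2
x_12 = 3.5000, f(x_12) = -1.227741, coefficient = 1

I ≈ (0.229167/2) × 24.197693 = 2.772652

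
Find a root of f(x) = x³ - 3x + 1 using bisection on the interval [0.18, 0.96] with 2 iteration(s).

f(x) = x³ - 3x + 1
Initial interval: [0.18, 0.96]

Iteration 1:
  c_1 = (0.180000 + 0.960000)/2 = 0.570000
  f(c_1) = f(0.570000) = -0.524807
  f(a) × f(c) < 0, new interval: [0.180000, 0.570000]
Iteration 2:
  c_2 = (0.180000 + 0.570000)/2 = 0.375000
  f(c_2) = f(0.375000) = -0.072266
  f(a) × f(c) < 0, new interval: [0.180000, 0.375000]

After 2 iteration(s), the approximation is c_2 = 0.375000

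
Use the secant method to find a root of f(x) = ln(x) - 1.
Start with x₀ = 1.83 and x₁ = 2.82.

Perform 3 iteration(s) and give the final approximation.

f(x) = ln(x) - 1
x₀ = 1.83, x₁ = 2.82

Secant formula: x_{n+1} = x_n - f(x_n)(x_n - x_{n-1})/(f(x_n) - f(x_{n-1}))

Iteration 1:
  f(1.830000) = -0.395684
  f(2.820000) = 0.036737
  x_2 = 2.820000 - 0.036737×(2.820000 - 1.830000)/(0.036737 - (-0.395684))
       = 2.735893
Iteration 2:
  f(2.820000) = 0.036737
  f(2.735893) = 0.006458
  x_3 = 2.735893 - 0.006458×(2.735893 - 2.820000)/(0.006458 - 0.036737)
       = 2.717955
Iteration 3:
  f(2.735893) = 0.006458
  f(2.717955) = -0.000120
  x_4 = 2.717955 - (-0.000120)×(2.717955 - 2.735893)/(-0.000120 - 0.006458)
       = 2.718283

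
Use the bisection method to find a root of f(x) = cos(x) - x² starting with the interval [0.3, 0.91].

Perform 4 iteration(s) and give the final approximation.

f(x) = cos(x) - x²
Initial interval: [0.3, 0.91]

Iteration 1:
  c_1 = (0.300000 + 0.910000)/2 = 0.605000
  f(c_1) = f(0.605000) = 0.456477
  f(a) × f(c) ≥ 0, new interval: [0.605000, 0.910000]
Iteration 2:
  c_2 = (0.605000 + 0.910000)/2 = 0.757500
  f(c_2) = f(0.757500) = 0.152750
  f(a) × f(c) ≥ 0, new interval: [0.757500, 0.910000]
Iteration 3:
  c_3 = (0.757500 + 0.910000)/2 = 0.833750
  f(c_3) = f(0.833750) = -0.023035
  f(a) × f(c) < 0, new interval: [0.757500, 0.833750]
Iteration 4:
  c_4 = (0.757500 + 0.833750)/2 = 0.795625
  f(c_4) = f(0.795625) = 0.066819
  f(a) × f(c) ≥ 0, new interval: [0.795625, 0.833750]

After 4 iteration(s), the approximation is c_4 = 0.795625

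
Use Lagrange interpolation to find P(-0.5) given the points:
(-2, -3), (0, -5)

Lagrange interpolation formula:
P(x) = Σ yᵢ × Lᵢ(x)
where Lᵢ(x) = Π_{j≠i} (x - xⱼ)/(xᵢ - xⱼ)

L_0(-0.5) = (-0.5 - 0)/(-2 - 0) = 0.250000
L_1(-0.5) = (-0.5 - (-2))/(0 - (-2)) = 0.750000

P(-0.5) = (-3)×L_0(-0.5) + (-5)×L_1(-0.5)
P(-0.5) = -4.500000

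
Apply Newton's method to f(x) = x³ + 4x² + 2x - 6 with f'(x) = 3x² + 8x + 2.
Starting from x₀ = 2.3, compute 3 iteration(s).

f(x) = x³ + 4x² + 2x - 6
f'(x) = 3x² + 8x + 2
x₀ = 2.3

Newton-Raphson formula: x_{n+1} = x_n - f(x_n)/f'(x_n)

Iteration 1:
  f(2.300000) = 31.927000
  f'(2.300000) = 36.270000
  x_1 = 2.300000 - 31.927000/36.270000 = 1.419741
Iteration 2:
  f(1.419741) = 7.763858
  f'(1.419741) = 19.404919
  x_2 = 1.419741 - 7.763858/19.404919 = 1.019643
Iteration 3:
  f(1.019643) = 1.258073
  f'(1.019643) = 13.276165
  x_3 = 1.019643 - 1.258073/13.276165 = 0.924882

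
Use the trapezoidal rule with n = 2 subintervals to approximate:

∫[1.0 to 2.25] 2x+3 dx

f(x) = 2x+3
a = 1.0, b = 2.25, n = 2
h = (b - a)/n = 0.625000

Trapezoidal rule: (h/2)[f(x₀) + 2f(x₁) + 2f(x₂) + ... + f(xₙ)]

x_0 = 1.0000, f(x_0) = 5.000000, coefficient = 1
x_1 = 1.6250, f(x_1) = 6.250000, coefficient = 2
x_2 = 2.2500, f(x_2) = 7.500000, coefficient = 1

I ≈ (0.625000/2) × 25.000000 = 7.812500
Exact value: 7.812500
Error: 0.000000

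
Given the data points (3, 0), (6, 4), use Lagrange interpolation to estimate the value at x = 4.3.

Lagrange interpolation formula:
P(x) = Σ yᵢ × Lᵢ(x)
where Lᵢ(x) = Π_{j≠i} (x - xⱼ)/(xᵢ - xⱼ)

L_0(4.3) = (4.3 - 6)/(3 - 6) = 0.566667
L_1(4.3) = (4.3 - 3)/(6 - 3) = 0.433333

P(4.3) = 0×L_0(4.3) + 4×L_1(4.3)
P(4.3) = 1.733333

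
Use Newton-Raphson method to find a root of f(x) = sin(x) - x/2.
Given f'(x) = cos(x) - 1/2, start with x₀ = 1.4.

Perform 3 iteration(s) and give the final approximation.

f(x) = sin(x) - x/2
f'(x) = cos(x) - 1/2
x₀ = 1.4

Newton-Raphson formula: x_{n+1} = x_n - f(x_n)/f'(x_n)

Iteration 1:
  f(1.400000) = 0.285450
  f'(1.400000) = -0.330033
  x_1 = 1.400000 - 0.285450/(-0.330033) = 2.264913
Iteration 2:
  f(2.264913) = -0.363838
  f'(2.264913) = -1.139707
  x_2 = 2.264913 - (-0.363838)/(-1.139707) = 1.945675
Iteration 3:
  f(1.945675) = -0.042286
  f'(1.945675) = -0.866160
  x_3 = 1.945675 - (-0.042286)/(-0.866160) = 1.896856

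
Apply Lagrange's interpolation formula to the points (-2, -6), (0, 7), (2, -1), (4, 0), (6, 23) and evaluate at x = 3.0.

Lagrange interpolation formula:
P(x) = Σ yᵢ × Lᵢ(x)
where Lᵢ(x) = Π_{j≠i} (x - xⱼ)/(xᵢ - xⱼ)

L_0(3.0) = (3.0 - 0)/(-2 - 0) × (3.0 - 2)/(-2 - 2) × (3.0 - 4)/(-2 - 4) × (3.0 - 6)/(-2 - 6) = 0.023438
L_1(3.0) = (3.0 - (-2))/(0 - (-2)) × (3.0 - 2)/(0 - 2) × (3.0 - 4)/(0 - 4) × (3.0 - 6)/(0 - 6) = -0.156250
L_2(3.0) = (3.0 - (-2))/(2 - (-2)) × (3.0 - 0)/(2 - 0) × (3.0 - 4)/(2 - 4) × (3.0 - 6)/(2 - 6) = 0.703125
L_3(3.0) = (3.0 - (-2))/(4 - (-2)) × (3.0 - 0)/(4 - 0) × (3.0 - 2)/(4 - 2) × (3.0 - 6)/(4 - 6) = 0.468750
L_4(3.0) = (3.0 - (-2))/(6 - (-2)) × (3.0 - 0)/(6 - 0) × (3.0 - 2)/(6 - 2) × (3.0 - 4)/(6 - 4) = -0.039062

P(3.0) = (-6)×L_0(3.0) + 7×L_1(3.0) + (-1)×L_2(3.0) + 0×L_3(3.0) + 23×L_4(3.0)
P(3.0) = -2.835938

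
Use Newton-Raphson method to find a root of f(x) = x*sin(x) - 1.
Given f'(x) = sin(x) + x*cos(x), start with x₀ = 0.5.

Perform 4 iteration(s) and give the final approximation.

f(x) = x*sin(x) - 1
f'(x) = sin(x) + x*cos(x)
x₀ = 0.5

Newton-Raphson formula: x_{n+1} = x_n - f(x_n)/f'(x_n)

Iteration 1:
  f(0.500000) = -0.760287
  f'(0.500000) = 0.918217
  x_1 = 0.500000 - (-0.760287)/0.918217 = 1.328004
Iteration 2:
  f(1.328004) = 0.289054
  f'(1.328004) = 1.289941
  x_2 = 1.328004 - 0.289054/1.289941 = 1.103921
Iteration 3:
  f(1.103921) = -0.014222
  f'(1.103921) = 1.389852
  x_3 = 1.103921 - (-0.014222)/1.389852 = 1.114154
Iteration 4:
  f(1.114154) = -0.000005
  f'(1.114154) = 1.388810
  x_4 = 1.114154 - (-0.000005)/1.388810 = 1.114157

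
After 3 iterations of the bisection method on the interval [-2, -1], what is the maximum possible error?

Bisection error bound: |error| ≤ (b-a)/2^n
|error| ≤ (-1 - (-2))/2^3 = 1/2^3
|error| ≤ 0.1250000000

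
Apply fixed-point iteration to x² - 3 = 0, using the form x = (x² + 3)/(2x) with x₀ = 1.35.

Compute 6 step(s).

Equation: x² - 3 = 0
Fixed-point form: x = (x² + 3)/(2x)
x₀ = 1.35

x_1 = g(1.350000) = 1.786111
x_2 = g(1.786111) = 1.732869
x_3 = g(1.732869) = 1.732051
x_4 = g(1.732051) = 1.732051
x_5 = g(1.732051) = 1.732051
x_6 = g(1.732051) = 1.732051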